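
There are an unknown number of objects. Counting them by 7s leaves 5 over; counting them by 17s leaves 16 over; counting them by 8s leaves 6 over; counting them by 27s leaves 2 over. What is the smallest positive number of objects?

The moduli are pairwise coprime; M = 7·17·8·27 = 25704.
M/7 = 3672; 3672 ≡ 4 (mod 7); 4·2 ≡ 1, so inverse 2.
M/17 = 1512; 1512 ≡ 16 (mod 17); 16·16 ≡ 1, so inverse 16.
M/8 = 3213; 3213 ≡ 5 (mod 8); 5·5 ≡ 1, so inverse 5.
M/27 = 952; 952 ≡ 7 (mod 27); 7·4 ≡ 1, so inverse 4.
N ≡ 5·3672·2 + 16·1512·16 + 6·3213·5 + 2·952·4 = 527798.
527798 mod 25704 = 13718.

13718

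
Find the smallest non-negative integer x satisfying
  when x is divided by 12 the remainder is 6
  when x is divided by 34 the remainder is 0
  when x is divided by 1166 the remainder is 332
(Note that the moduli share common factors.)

13158

gcd(12, 34) = 2 and 2 | (0 − 6), so the pair is consistent; merging gives x ≡ 102 (mod 204), where 204 = lcm(12, 34).
gcd(204, 1166) = 2 and 2 | (332 − 102), so the pair is consistent; merging gives x ≡ 13158 (mod 118932), where 118932 = lcm(204, 1166).
The solution is unique modulo lcm(12, 34, 1166) = 118932.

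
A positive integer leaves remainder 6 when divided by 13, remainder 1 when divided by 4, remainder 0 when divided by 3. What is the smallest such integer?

The moduli are pairwise coprime; N = 13·4·3 = 156.
N/13 = 12; 12 ≡ 12 (mod 13); 12·12 ≡ 1, so inverse 12.
N/4 = 39; 39 ≡ 3 (mod 4); 3·3 ≡ 1, so inverse 3.
N/3 = 52; 52 ≡ 1 (mod 3), inverse 1.
x ≡ 6·12·12 + 1·39·3 + 0·52·1 = 981.
981 mod 156 = 45.

45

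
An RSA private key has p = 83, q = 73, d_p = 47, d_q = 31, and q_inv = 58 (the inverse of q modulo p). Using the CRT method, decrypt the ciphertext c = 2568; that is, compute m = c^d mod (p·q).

m₁ = c^(d_p) mod p: c ≡ 78 (mod 83), and 78^47 mod 83 = 21.
m₂ = c^(d_q) mod q: c ≡ 13 (mod 73), and 13^31 mod 73 = 34.
h = q_inv·(m₁ − m₂) mod p = 58·(21 − 34) mod 83 = 76.
m = m₂ + h·q = 34 + 76·73 = 5582.

5582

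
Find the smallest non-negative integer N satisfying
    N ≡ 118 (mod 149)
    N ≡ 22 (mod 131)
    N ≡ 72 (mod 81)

The moduli are pairwise coprime; M = 149·131·81 = 1581039.
M/149 = 10611; 10611 ≡ 32 (mod 149); 32·14 ≡ 1, so inverse 14.
M/131 = 12069; 12069 ≡ 17 (mod 131); 17·54 ≡ 1, so inverse 54.
M/81 = 19519; 19519 ≡ 79 (mod 81); 79·40 ≡ 1, so inverse 40.
N ≡ 118·10611·14 + 22·12069·54 + 72·19519·40 = 88082064.
88082064 mod 1581039 = 1124919.

1124919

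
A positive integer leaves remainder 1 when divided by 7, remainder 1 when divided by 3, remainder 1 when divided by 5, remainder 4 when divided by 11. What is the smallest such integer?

631

From k ≡ 1 (mod 7) write k = 1 + 7t. Substituting into k ≡ 1 (mod 3) gives 7t ≡ 0 (mod 3), and since 1⁻¹ ≡ 1 (mod 3), t ≡ 0. Hence k ≡ 1 + 7·0 = 1 (mod 21).
From k ≡ 1 (mod 21) write k = 1 + 21t. Substituting into k ≡ 1 (mod 5) gives 21t ≡ 0 (mod 5), and since 1⁻¹ ≡ 1 (mod 5), t ≡ 0. Hence k ≡ 1 + 21·0 = 1 (mod 105).
From k ≡ 1 (mod 105) write k = 1 + 105t. Substituting into k ≡ 4 (mod 11) gives 105t ≡ 3 (mod 11), and since 6⁻¹ ≡ 2 (mod 11), t ≡ 6. Hence k ≡ 1 + 105·6 = 631 (mod 1155).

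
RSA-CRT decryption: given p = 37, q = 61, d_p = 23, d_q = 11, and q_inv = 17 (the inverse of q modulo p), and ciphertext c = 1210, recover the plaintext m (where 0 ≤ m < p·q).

m₁ = c^(d_p) mod p: c ≡ 26 (mod 37), and 26^23 mod 37 = 10.
m₂ = c^(d_q) mod q: c ≡ 51 (mod 61), and 51^11 mod 61 = 43.
h = q_inv·(m₁ − m₂) mod p = 17·(10 − 43) mod 37 = 31.
m = m₂ + h·q = 43 + 31·61 = 1934.

1934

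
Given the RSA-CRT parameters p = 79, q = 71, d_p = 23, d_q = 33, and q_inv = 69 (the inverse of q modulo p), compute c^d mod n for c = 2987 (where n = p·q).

m₁ = c^(d_p) mod p: c ≡ 64 (mod 79), and 64^23 mod 79 = 18.
m₂ = c^(d_q) mod q: c ≡ 5 (mod 71), and 5^33 mod 71 = 54.
h = q_inv·(m₁ − m₂) mod p = 69·(18 − 54) mod 79 = 44.
m = m₂ + h·q = 54 + 44·71 = 3178.

3178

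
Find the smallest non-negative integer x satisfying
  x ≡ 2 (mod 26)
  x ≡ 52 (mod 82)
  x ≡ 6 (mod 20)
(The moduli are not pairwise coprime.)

626

Combine the congruences pairwise.
gcd(26, 82) = 2 and 2 | (52 − 2), so the pair is consistent; merging gives x ≡ 626 (mod 1066), where 1066 = lcm(26, 82).
gcd(1066, 20) = 2 and 2 | (6 − 626), so the pair is consistent; merging gives x ≡ 626 (mod 10660), where 10660 = lcm(1066, 20).
The solution is unique modulo lcm(26, 82, 20) = 10660.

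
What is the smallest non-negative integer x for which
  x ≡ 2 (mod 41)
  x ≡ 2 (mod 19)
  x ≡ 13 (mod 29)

The moduli are pairwise coprime; N = 41·19·29 = 22591.
N/41 = 551; 551 ≡ 18 (mod 41); 18·16 ≡ 1, so inverse 16.
N/19 = 1189; 1189 ≡ 11 (mod 19); 11·7 ≡ 1, so inverse 7.
N/29 = 779; 779 ≡ 25 (mod 29); 25·7 ≡ 1, so inverse 7.
x ≡ 2·551·16 + 2·1189·7 + 13·779·7 = 105167.
105167 mod 22591 = 14803.

14803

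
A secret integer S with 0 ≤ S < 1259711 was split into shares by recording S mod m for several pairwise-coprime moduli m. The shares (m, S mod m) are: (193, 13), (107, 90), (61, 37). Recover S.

584417

The moduli are pairwise coprime; N = 193·107·61 = 1259711.
N/193 = 6527; 6527 ≡ 158 (mod 193); 158·11 ≡ 1, so inverse 11.
N/107 = 11773; 11773 ≡ 3 (mod 107); 3·36 ≡ 1, so inverse 36.
N/61 = 20651; 20651 ≡ 33 (mod 61); 33·37 ≡ 1, so inverse 37.
S ≡ 13·6527·11 + 90·11773·36 + 37·20651·37 = 67349100.
67349100 mod 1259711 = 584417.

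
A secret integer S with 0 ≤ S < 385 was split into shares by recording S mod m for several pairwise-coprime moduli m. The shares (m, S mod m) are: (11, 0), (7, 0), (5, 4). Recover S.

From S ≡ 0 (mod 11) write S = 0 + 11t. Substituting into S ≡ 0 (mod 7) gives 11t ≡ 0 (mod 7), and since 4⁻¹ ≡ 2 (mod 7), t ≡ 0. Hence S ≡ 0 + 11·0 = 0 (mod 77).
From S ≡ 0 (mod 77) write S = 0 + 77t. Substituting into S ≡ 4 (mod 5) gives 77t ≡ 4 (mod 5), and since 2⁻¹ ≡ 3 (mod 5), t ≡ 2. Hence S ≡ 0 + 77·2 = 154 (mod 385).

154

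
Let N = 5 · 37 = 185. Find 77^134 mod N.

Mod 5: 77 ≡ 2; by Fermat, exponent reduces to 134 mod 4 = 2; 2^2 ≡ 4 (mod 5).
Mod 37: 77 ≡ 3; by Fermat, exponent reduces to 134 mod 36 = 26; 3^26 ≡ 12 (mod 37).
Combine by CRT: x ≡ 4 (mod 5), x ≡ 12 (mod 37) ⇒ x ≡ 49 (mod 185).

49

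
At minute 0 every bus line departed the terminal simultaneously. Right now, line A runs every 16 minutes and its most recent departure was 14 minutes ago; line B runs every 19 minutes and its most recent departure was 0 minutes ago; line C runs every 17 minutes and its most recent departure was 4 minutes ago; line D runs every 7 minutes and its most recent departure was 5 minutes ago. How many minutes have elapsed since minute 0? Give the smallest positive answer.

The moduli are pairwise coprime; N = 16·19·17·7 = 36176.
N/16 = 2261; 2261 ≡ 5 (mod 16); 5·13 ≡ 1, so inverse 13.
N/19 = 1904; 1904 ≡ 4 (mod 19); 4·5 ≡ 1, so inverse 5.
N/17 = 2128; 2128 ≡ 3 (mod 17); 3·6 ≡ 1, so inverse 6.
N/7 = 5168; 5168 ≡ 2 (mod 7); 2·4 ≡ 1, so inverse 4.
t ≡ 14·2261·13 + 0·1904·5 + 4·2128·6 + 5·5168·4 = 565934.
565934 mod 36176 = 23294.

23294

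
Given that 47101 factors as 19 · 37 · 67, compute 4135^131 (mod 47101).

16690

Mod 19: 4135 ≡ 12; by Fermat, exponent reduces to 131 mod 18 = 5; 12^5 ≡ 8 (mod 19).
Mod 37: 4135 ≡ 28; by Fermat, exponent reduces to 131 mod 36 = 23; 28^23 ≡ 3 (mod 37).
Mod 67: 4135 ≡ 48; by Fermat, exponent reduces to 131 mod 66 = 65; 48^65 ≡ 7 (mod 67).
Combine by CRT: x ≡ 8 (mod 19), x ≡ 3 (mod 37), x ≡ 7 (mod 67) ⇒ x ≡ 16690 (mod 47101).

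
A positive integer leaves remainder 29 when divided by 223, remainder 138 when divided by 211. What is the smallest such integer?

21660

From n ≡ 29 (mod 223) write n = 29 + 223t. Substituting into n ≡ 138 (mod 211) gives 223t ≡ 109 (mod 211), and since 12⁻¹ ≡ 88 (mod 211), t ≡ 97. Hence n ≡ 29 + 223·97 = 21660 (mod 47053).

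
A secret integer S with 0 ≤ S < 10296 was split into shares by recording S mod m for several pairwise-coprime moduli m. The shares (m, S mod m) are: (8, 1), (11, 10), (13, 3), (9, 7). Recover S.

3409

From S ≡ 1 (mod 8) write S = 1 + 8t. Substituting into S ≡ 10 (mod 11) gives 8t ≡ 9 (mod 11), and since 8⁻¹ ≡ 7 (mod 11), t ≡ 8. Hence S ≡ 1 + 8·8 = 65 (mod 88).
From S ≡ 65 (mod 88) write S = 65 + 88t. Substituting into S ≡ 3 (mod 13) gives 88t ≡ 3 (mod 13), and since 10⁻¹ ≡ 4 (mod 13), t ≡ 12. Hence S ≡ 65 + 88·12 = 1121 (mod 1144).
From S ≡ 1121 (mod 1144) write S = 1121 + 1144t. Substituting into S ≡ 7 (mod 9) gives 1144t ≡ 2 (mod 9), and since 1⁻¹ ≡ 1 (mod 9), t ≡ 2. Hence S ≡ 1121 + 1144·2 = 3409 (mod 10296).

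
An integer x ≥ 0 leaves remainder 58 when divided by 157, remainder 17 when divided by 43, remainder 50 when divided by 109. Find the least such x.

499161

The moduli are pairwise coprime; N = 157·43·109 = 735859.
N/157 = 4687; 4687 ≡ 134 (mod 157); 134·116 ≡ 1, so inverse 116.
N/43 = 17113; 17113 ≡ 42 (mod 43); 42·42 ≡ 1, so inverse 42.
N/109 = 6751; 6751 ≡ 102 (mod 109); 102·31 ≡ 1, so inverse 31.
x ≡ 58·4687·116 + 17·17113·42 + 50·6751·31 = 54216868.
54216868 mod 735859 = 499161.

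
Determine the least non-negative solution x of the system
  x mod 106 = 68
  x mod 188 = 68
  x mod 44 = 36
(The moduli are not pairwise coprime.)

49888

gcd(106, 188) = 2 and 2 | (68 − 68), so the pair is consistent; merging gives x ≡ 68 (mod 9964), where 9964 = lcm(106, 188).
gcd(9964, 44) = 4 and 4 | (36 − 68), so the pair is consistent; merging gives x ≡ 49888 (mod 109604), where 109604 = lcm(9964, 44).
The solution is unique modulo lcm(106, 188, 44) = 109604.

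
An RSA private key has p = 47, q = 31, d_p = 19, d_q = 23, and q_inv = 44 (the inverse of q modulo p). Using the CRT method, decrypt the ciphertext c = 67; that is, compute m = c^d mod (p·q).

1265

m₁ = c^(d_p) mod p: c ≡ 20 (mod 47), and 20^19 mod 47 = 43.
m₂ = c^(d_q) mod q: c ≡ 5 (mod 31), and 5^23 mod 31 = 25.
h = q_inv·(m₁ − m₂) mod p = 44·(43 − 25) mod 47 = 40.
m = m₂ + h·q = 25 + 40·31 = 1265.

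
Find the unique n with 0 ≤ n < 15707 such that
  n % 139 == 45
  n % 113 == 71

184

From n ≡ 45 (mod 139) write n = 45 + 139t. Substituting into n ≡ 71 (mod 113) gives 139t ≡ 26 (mod 113), and since 26⁻¹ ≡ 100 (mod 113), t ≡ 1. Hence n ≡ 45 + 139·1 = 184 (mod 15707).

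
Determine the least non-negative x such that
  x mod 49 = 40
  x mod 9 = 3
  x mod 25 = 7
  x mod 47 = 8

268707

The moduli are pairwise coprime; N = 49·9·25·47 = 518175.
N/49 = 10575; 10575 ≡ 40 (mod 49); 40·38 ≡ 1, so inverse 38.
N/9 = 57575; 57575 ≡ 2 (mod 9); 2·5 ≡ 1, so inverse 5.
N/25 = 20727; 20727 ≡ 2 (mod 25); 2·13 ≡ 1, so inverse 13.
N/47 = 11025; 11025 ≡ 27 (mod 47); 27·7 ≡ 1, so inverse 7.
x ≡ 40·10575·38 + 3·57575·5 + 7·20727·13 + 8·11025·7 = 19441182.
19441182 mod 518175 = 268707.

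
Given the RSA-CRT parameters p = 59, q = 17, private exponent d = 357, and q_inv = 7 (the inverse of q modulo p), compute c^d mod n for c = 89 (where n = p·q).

208

d_p = d mod (p−1) = 357 mod 58 = 9; d_q = d mod (q−1) = 5.
m₁ = c^(d_p) mod p: c ≡ 30 (mod 59), and 30^9 mod 59 = 31.
m₂ = c^(d_q) mod q: c ≡ 4 (mod 17), and 4^5 mod 17 = 4.
h = q_inv·(m₁ − m₂) mod p = 7·(31 − 4) mod 59 = 12.
m = m₂ + h·q = 4 + 12·17 = 208.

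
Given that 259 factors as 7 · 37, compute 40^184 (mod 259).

Mod 7: 40 ≡ 5; by Fermat, exponent reduces to 184 mod 6 = 4; 5^4 ≡ 2 (mod 7).
Mod 37: 40 ≡ 3; by Fermat, exponent reduces to 184 mod 36 = 4; 3^4 ≡ 7 (mod 37).
Combine by CRT: x ≡ 2 (mod 7), x ≡ 7 (mod 37) ⇒ x ≡ 44 (mod 259).

44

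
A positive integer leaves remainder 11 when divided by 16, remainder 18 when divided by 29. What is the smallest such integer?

From m ≡ 11 (mod 16) write m = 11 + 16t. Substituting into m ≡ 18 (mod 29) gives 16t ≡ 7 (mod 29), and since 16⁻¹ ≡ 20 (mod 29), t ≡ 24. Hence m ≡ 11 + 16·24 = 395 (mod 464).

395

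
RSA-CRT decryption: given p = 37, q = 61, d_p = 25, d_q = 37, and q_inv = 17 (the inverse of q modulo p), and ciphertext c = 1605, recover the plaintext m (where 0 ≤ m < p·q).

1346

m₁ = c^(d_p) mod p: c ≡ 14 (mod 37), and 14^25 mod 37 = 14.
m₂ = c^(d_q) mod q: c ≡ 19 (mod 61), and 19^37 mod 61 = 4.
h = q_inv·(m₁ − m₂) mod p = 17·(14 − 4) mod 37 = 22.
m = m₂ + h·q = 4 + 22·61 = 1346.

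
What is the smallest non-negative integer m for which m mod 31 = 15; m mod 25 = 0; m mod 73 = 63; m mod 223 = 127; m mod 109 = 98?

1131859150

Combine the congruences pairwise.
From m ≡ 15 (mod 31) write m = 15 + 31t. Substituting into m ≡ 0 (mod 25) gives 31t ≡ 10 (mod 25), and since 6⁻¹ ≡ 21 (mod 25), t ≡ 10. Hence m ≡ 15 + 31·10 = 325 (mod 775).
From m ≡ 325 (mod 775) write m = 325 + 775t. Substituting into m ≡ 63 (mod 73) gives 775t ≡ 30 (mod 73), and since 45⁻¹ ≡ 13 (mod 73), t ≡ 25. Hence m ≡ 325 + 775·25 = 19700 (mod 56575).
From m ≡ 19700 (mod 56575) write m = 19700 + 56575t. Substituting into m ≡ 127 (mod 223) gives 56575t ≡ 51 (mod 223), and since 156⁻¹ ≡ 213 (mod 223), t ≡ 159. Hence m ≡ 19700 + 56575·159 = 9015125 (mod 12616225).
From m ≡ 9015125 (mod 12616225) write m = 9015125 + 12616225t. Substituting into m ≡ 98 (mod 109) gives 12616225t ≡ 36 (mod 109), and since 20⁻¹ ≡ 60 (mod 109), t ≡ 89. Hence m ≡ 9015125 + 12616225·89 = 1131859150 (mod 1375168525).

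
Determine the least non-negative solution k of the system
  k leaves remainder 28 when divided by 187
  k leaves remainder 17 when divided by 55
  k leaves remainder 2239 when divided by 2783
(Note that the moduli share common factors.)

116342

Combine the congruences pairwise.
gcd(187, 55) = 11 and 11 | (17 − 28), so the pair is consistent; merging gives k ≡ 402 (mod 935), where 935 = lcm(187, 55).
gcd(935, 2783) = 11 and 11 | (2239 − 402), so the pair is consistent; merging gives k ≡ 116342 (mod 236555), where 236555 = lcm(935, 2783).
The solution is unique modulo lcm(187, 55, 2783) = 236555.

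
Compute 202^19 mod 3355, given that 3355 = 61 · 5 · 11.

Mod 61: 202 ≡ 19; 19^19 ≡ 36 (mod 61).
Mod 5: 202 ≡ 2; by Fermat, exponent reduces to 19 mod 4 = 3; 2^3 ≡ 3 (mod 5).
Mod 11: 202 ≡ 4; by Fermat, exponent reduces to 19 mod 10 = 9; 4^9 ≡ 3 (mod 11).
Combine by CRT: x ≡ 36 (mod 61), x ≡ 3 (mod 5), x ≡ 3 (mod 11) ⇒ x ≡ 1378 (mod 3355).

1378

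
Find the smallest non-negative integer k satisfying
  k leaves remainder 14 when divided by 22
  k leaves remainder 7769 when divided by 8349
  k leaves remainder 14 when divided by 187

gcd(22, 8349) = 11 and 11 | (7769 − 14), so the pair is consistent; merging gives k ≡ 16118 (mod 16698), where 16698 = lcm(22, 8349).
gcd(16698, 187) = 11 and 11 | (14 − 16118), so the pair is consistent; merging gives k ≡ 66212 (mod 283866), where 283866 = lcm(16698, 187).
The solution is unique modulo lcm(22, 8349, 187) = 283866.

66212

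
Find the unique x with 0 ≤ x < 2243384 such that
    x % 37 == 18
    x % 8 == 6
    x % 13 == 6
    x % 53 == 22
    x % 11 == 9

1873254

The moduli are pairwise coprime; N = 37·8·13·53·11 = 2243384.
N/37 = 60632; 60632 ≡ 26 (mod 37); 26·10 ≡ 1, so inverse 10.
N/8 = 280423; 280423 ≡ 7 (mod 8); 7·7 ≡ 1, so inverse 7.
N/13 = 172568; 172568 ≡ 6 (mod 13); 6·11 ≡ 1, so inverse 11.
N/53 = 42328; 42328 ≡ 34 (mod 53); 34·39 ≡ 1, so inverse 39.
N/11 = 203944; 203944 ≡ 4 (mod 11); 4·3 ≡ 1, so inverse 3.
x ≡ 18·60632·10 + 6·280423·7 + 6·172568·11 + 22·42328·39 + 9·203944·3 = 75904926.
75904926 mod 2243384 = 1873254.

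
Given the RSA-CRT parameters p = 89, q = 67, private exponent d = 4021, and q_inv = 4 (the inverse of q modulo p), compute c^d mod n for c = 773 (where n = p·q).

d_p = d mod (p−1) = 4021 mod 88 = 61; d_q = d mod (q−1) = 61.
m₁ = c^(d_p) mod p: c ≡ 61 (mod 89), and 61^61 mod 89 = 46.
m₂ = c^(d_q) mod q: c ≡ 36 (mod 67), and 36^61 mod 67 = 21.
h = q_inv·(m₁ − m₂) mod p = 4·(46 − 21) mod 89 = 11.
m = m₂ + h·q = 21 + 11·67 = 758.

758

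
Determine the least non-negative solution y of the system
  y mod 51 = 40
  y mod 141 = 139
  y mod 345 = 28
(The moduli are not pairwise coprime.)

228418

Combine the congruences pairwise.
gcd(51, 141) = 3 and 3 | (139 − 40), so the pair is consistent; merging gives y ≡ 703 (mod 2397), where 2397 = lcm(51, 141).
gcd(2397, 345) = 3 and 3 | (28 − 703), so the pair is consistent; merging gives y ≡ 228418 (mod 275655), where 275655 = lcm(2397, 345).
The solution is unique modulo lcm(51, 141, 345) = 275655.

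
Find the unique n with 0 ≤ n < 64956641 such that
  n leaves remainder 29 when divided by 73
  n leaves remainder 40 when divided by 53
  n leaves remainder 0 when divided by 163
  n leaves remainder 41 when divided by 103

50202859

From n ≡ 29 (mod 73) write n = 29 + 73t. Substituting into n ≡ 40 (mod 53) gives 73t ≡ 11 (mod 53), and since 20⁻¹ ≡ 8 (mod 53), t ≡ 35. Hence n ≡ 29 + 73·35 = 2584 (mod 3869).
From n ≡ 2584 (mod 3869) write n = 2584 + 3869t. Substituting into n ≡ 0 (mod 163) gives 3869t ≡ 24 (mod 163), and since 120⁻¹ ≡ 72 (mod 163), t ≡ 98. Hence n ≡ 2584 + 3869·98 = 381746 (mod 630647).
From n ≡ 381746 (mod 630647) write n = 381746 + 630647t. Substituting into n ≡ 41 (mod 103) gives 630647t ≡ 13 (mod 103), and since 81⁻¹ ≡ 14 (mod 103), t ≡ 79. Hence n ≡ 381746 + 630647·79 = 50202859 (mod 64956641).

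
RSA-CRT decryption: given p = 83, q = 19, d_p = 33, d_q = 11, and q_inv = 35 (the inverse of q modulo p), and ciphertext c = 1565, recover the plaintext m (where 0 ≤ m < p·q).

m₁ = c^(d_p) mod p: c ≡ 71 (mod 83), and 71^33 mod 83 = 47.
m₂ = c^(d_q) mod q: c ≡ 7 (mod 19), and 7^11 mod 19 = 11.
h = q_inv·(m₁ − m₂) mod p = 35·(47 − 11) mod 83 = 15.
m = m₂ + h·q = 11 + 15·19 = 296.

296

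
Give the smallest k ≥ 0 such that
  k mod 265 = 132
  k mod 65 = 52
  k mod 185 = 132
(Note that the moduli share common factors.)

78572

gcd(265, 65) = 5 and 5 | (52 − 132), so the pair is consistent; merging gives k ≡ 2782 (mod 3445), where 3445 = lcm(265, 65).
gcd(3445, 185) = 5 and 5 | (132 − 2782), so the pair is consistent; merging gives k ≡ 78572 (mod 127465), where 127465 = lcm(3445, 185).
The solution is unique modulo lcm(265, 65, 185) = 127465.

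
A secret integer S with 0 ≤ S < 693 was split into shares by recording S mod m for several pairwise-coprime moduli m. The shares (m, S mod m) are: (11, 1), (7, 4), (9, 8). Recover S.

683

Combine the congruences pairwise.
From S ≡ 1 (mod 11) write S = 1 + 11t. Substituting into S ≡ 4 (mod 7) gives 11t ≡ 3 (mod 7), and since 4⁻¹ ≡ 2 (mod 7), t ≡ 6. Hence S ≡ 1 + 11·6 = 67 (mod 77).
From S ≡ 67 (mod 77) write S = 67 + 77t. Substituting into S ≡ 8 (mod 9) gives 77t ≡ 4 (mod 9), and since 5⁻¹ ≡ 2 (mod 9), t ≡ 8. Hence S ≡ 67 + 77·8 = 683 (mod 693).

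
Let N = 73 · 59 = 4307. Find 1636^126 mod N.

Mod 73: 1636 ≡ 30; by Fermat, exponent reduces to 126 mod 72 = 54; 30^54 ≡ 27 (mod 73).
Mod 59: 1636 ≡ 43; by Fermat, exponent reduces to 126 mod 58 = 10; 43^10 ≡ 17 (mod 59).
Combine by CRT: x ≡ 27 (mod 73), x ≡ 17 (mod 59) ⇒ x ≡ 2436 (mod 4307).

2436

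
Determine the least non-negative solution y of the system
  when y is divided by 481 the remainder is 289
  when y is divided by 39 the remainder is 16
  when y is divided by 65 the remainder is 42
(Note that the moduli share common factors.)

1732

Combine the congruences pairwise.
gcd(481, 39) = 13 and 13 | (16 − 289), so the pair is consistent; merging gives y ≡ 289 (mod 1443), where 1443 = lcm(481, 39).
gcd(1443, 65) = 13 and 13 | (42 − 289), so the pair is consistent; merging gives y ≡ 1732 (mod 7215), where 7215 = lcm(1443, 65).
The solution is unique modulo lcm(481, 39, 65) = 7215.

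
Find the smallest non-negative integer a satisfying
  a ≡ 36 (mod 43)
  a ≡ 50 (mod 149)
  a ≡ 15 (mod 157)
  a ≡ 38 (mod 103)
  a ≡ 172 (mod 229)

18401428679

The moduli are pairwise coprime; N = 43·149·157·103·229 = 23726139713.
N/43 = 551770691; 551770691 ≡ 23 (mod 43); 23·15 ≡ 1, so inverse 15.
N/149 = 159235837; 159235837 ≡ 133 (mod 149); 133·121 ≡ 1, so inverse 121.
N/157 = 151121909; 151121909 ≡ 146 (mod 157); 146·57 ≡ 1, so inverse 57.
N/103 = 230350871; 230350871 ≡ 23 (mod 103); 23·9 ≡ 1, so inverse 9.
N/229 = 103607597; 103607597 ≡ 211 (mod 229); 211·89 ≡ 1, so inverse 89.
a ≡ 36·551770691·15 + 50·159235837·121 + 15·151121909·57 + 38·230350871·9 + 172·103607597·89 = 3055347311943.
3055347311943 mod 23726139713 = 18401428679.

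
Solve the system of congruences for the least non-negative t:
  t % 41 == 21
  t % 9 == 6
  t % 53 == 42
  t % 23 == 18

188457

The moduli are pairwise coprime; N = 41·9·53·23 = 449811.
N/41 = 10971; 10971 ≡ 24 (mod 41); 24·12 ≡ 1, so inverse 12.
N/9 = 49979; 49979 ≡ 2 (mod 9); 2·5 ≡ 1, so inverse 5.
N/53 = 8487; 8487 ≡ 7 (mod 53); 7·38 ≡ 1, so inverse 38.
N/23 = 19557; 19557 ≡ 7 (mod 23); 7·10 ≡ 1, so inverse 10.
t ≡ 21·10971·12 + 6·49979·5 + 42·8487·38 + 18·19557·10 = 21329574.
21329574 mod 449811 = 188457.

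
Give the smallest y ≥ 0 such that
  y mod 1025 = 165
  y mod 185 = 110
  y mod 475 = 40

498315

Combine the congruences pairwise.
gcd(1025, 185) = 5 and 5 | (110 − 165), so the pair is consistent; merging gives y ≡ 5290 (mod 37925), where 37925 = lcm(1025, 185).
gcd(37925, 475) = 25 and 25 | (40 − 5290), so the pair is consistent; merging gives y ≡ 498315 (mod 720575), where 720575 = lcm(37925, 475).
The solution is unique modulo lcm(1025, 185, 475) = 720575.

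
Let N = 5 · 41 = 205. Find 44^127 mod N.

14

Mod 5: 44 ≡ 4; by Fermat, exponent reduces to 127 mod 4 = 3; 4^3 ≡ 4 (mod 5).
Mod 41: 44 ≡ 3; by Fermat, exponent reduces to 127 mod 40 = 7; 3^7 ≡ 14 (mod 41).
Combine by CRT: x ≡ 4 (mod 5), x ≡ 14 (mod 41) ⇒ x ≡ 14 (mod 205).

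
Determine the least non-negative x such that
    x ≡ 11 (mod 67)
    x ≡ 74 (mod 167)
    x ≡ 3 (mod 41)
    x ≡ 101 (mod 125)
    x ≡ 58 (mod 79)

The moduli are pairwise coprime; N = 67·167·41·125·79 = 4530146375.
N/67 = 67614125; 67614125 ≡ 3 (mod 67); 3·45 ≡ 1, so inverse 45.
N/167 = 27126625; 27126625 ≡ 147 (mod 167); 147·25 ≡ 1, so inverse 25.
N/41 = 110491375; 110491375 ≡ 24 (mod 41); 24·12 ≡ 1, so inverse 12.
N/125 = 36241171; 36241171 ≡ 46 (mod 125); 46·106 ≡ 1, so inverse 106.
N/79 = 57343625; 57343625 ≡ 53 (mod 79); 53·3 ≡ 1, so inverse 3.
x ≡ 11·67614125·45 + 74·27126625·25 + 3·110491375·12 + 101·36241171·106 + 58·57343625·3 = 485606705101.
485606705101 mod 4530146375 = 881042976.

881042976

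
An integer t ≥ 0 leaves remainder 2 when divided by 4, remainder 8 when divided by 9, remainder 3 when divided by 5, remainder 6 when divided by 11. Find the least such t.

1898

The moduli are pairwise coprime; N = 4·9·5·11 = 1980.
N/4 = 495; 495 ≡ 3 (mod 4); 3·3 ≡ 1, so inverse 3.
N/9 = 220; 220 ≡ 4 (mod 9); 4·7 ≡ 1, so inverse 7.
N/5 = 396; 396 ≡ 1 (mod 5), inverse 1.
N/11 = 180; 180 ≡ 4 (mod 11); 4·3 ≡ 1, so inverse 3.
t ≡ 2·495·3 + 8·220·7 + 3·396·1 + 6·180·3 = 19718.
19718 mod 1980 = 1898.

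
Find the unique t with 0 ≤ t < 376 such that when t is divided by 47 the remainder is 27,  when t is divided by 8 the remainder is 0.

Combine the congruences pairwise.
From t ≡ 27 (mod 47) write t = 27 + 47s. Substituting into t ≡ 0 (mod 8) gives 47s ≡ 5 (mod 8), and since 7⁻¹ ≡ 7 (mod 8), s ≡ 3. Hence t ≡ 27 + 47·3 = 168 (mod 376).

168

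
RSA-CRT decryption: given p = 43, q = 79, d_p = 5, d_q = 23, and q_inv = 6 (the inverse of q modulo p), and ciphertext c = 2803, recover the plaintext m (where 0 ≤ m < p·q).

m₁ = c^(d_p) mod p: c ≡ 8 (mod 43), and 8^5 mod 43 = 2.
m₂ = c^(d_q) mod q: c ≡ 38 (mod 79), and 38^23 mod 79 = 67.
h = q_inv·(m₁ − m₂) mod p = 6·(2 − 67) mod 43 = 40.
m = m₂ + h·q = 67 + 40·79 = 3227.

3227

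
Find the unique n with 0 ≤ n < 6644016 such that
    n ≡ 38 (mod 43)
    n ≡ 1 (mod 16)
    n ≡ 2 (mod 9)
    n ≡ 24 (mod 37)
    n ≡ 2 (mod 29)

1316225

The moduli are pairwise coprime; M = 43·16·9·37·29 = 6644016.
M/43 = 154512; 154512 ≡ 13 (mod 43); 13·10 ≡ 1, so inverse 10.
M/16 = 415251; 415251 ≡ 3 (mod 16); 3·11 ≡ 1, so inverse 11.
M/9 = 738224; 738224 ≡ 8 (mod 9); 8·8 ≡ 1, so inverse 8.
M/37 = 179568; 179568 ≡ 7 (mod 37); 7·16 ≡ 1, so inverse 16.
M/29 = 229104; 229104 ≡ 4 (mod 29); 4·22 ≡ 1, so inverse 22.
n ≡ 38·154512·10 + 1·415251·11 + 2·738224·8 + 24·179568·16 + 2·229104·22 = 154128593.
154128593 mod 6644016 = 1316225.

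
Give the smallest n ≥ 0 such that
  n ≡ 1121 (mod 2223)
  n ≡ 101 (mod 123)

83372

Combine the congruences pairwise.
gcd(2223, 123) = 3 and 3 | (101 − 1121), so the pair is consistent; merging gives n ≡ 83372 (mod 91143), where 91143 = lcm(2223, 123).
The solution is unique modulo lcm(2223, 123) = 91143.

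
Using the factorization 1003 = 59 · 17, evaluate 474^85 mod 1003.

988

Mod 59: 474 ≡ 2; by Fermat, exponent reduces to 85 mod 58 = 27; 2^27 ≡ 44 (mod 59).
Mod 17: 474 ≡ 15; by Fermat, exponent reduces to 85 mod 16 = 5; 15^5 ≡ 2 (mod 17).
Combine by CRT: x ≡ 44 (mod 59), x ≡ 2 (mod 17) ⇒ x ≡ 988 (mod 1003).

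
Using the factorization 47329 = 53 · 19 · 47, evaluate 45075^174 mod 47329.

Mod 53: 45075 ≡ 25; by Fermat, exponent reduces to 174 mod 52 = 18; 25^18 ≡ 49 (mod 53).
Mod 19: 45075 ≡ 7; by Fermat, exponent reduces to 174 mod 18 = 12; 7^12 ≡ 1 (mod 19).
Mod 47: 45075 ≡ 2; by Fermat, exponent reduces to 174 mod 46 = 36; 2^36 ≡ 14 (mod 47).
Combine by CRT: x ≡ 49 (mod 53), x ≡ 1 (mod 19), x ≡ 14 (mod 47) ⇒ x ≡ 44993 (mod 47329).

44993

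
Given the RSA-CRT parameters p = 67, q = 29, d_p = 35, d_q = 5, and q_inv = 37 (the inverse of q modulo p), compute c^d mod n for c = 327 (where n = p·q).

868

m₁ = c^(d_p) mod p: c ≡ 59 (mod 67), and 59^35 mod 67 = 64.
m₂ = c^(d_q) mod q: c ≡ 8 (mod 29), and 8^5 mod 29 = 27.
h = q_inv·(m₁ − m₂) mod p = 37·(64 − 27) mod 67 = 29.
m = m₂ + h·q = 27 + 29·29 = 868.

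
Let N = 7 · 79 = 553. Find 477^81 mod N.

106

Mod 7: 477 ≡ 1; by Fermat, exponent reduces to 81 mod 6 = 3; 1^3 ≡ 1 (mod 7).
Mod 79: 477 ≡ 3; by Fermat, exponent reduces to 81 mod 78 = 3; 3^3 ≡ 27 (mod 79).
Combine by CRT: x ≡ 1 (mod 7), x ≡ 27 (mod 79) ⇒ x ≡ 106 (mod 553).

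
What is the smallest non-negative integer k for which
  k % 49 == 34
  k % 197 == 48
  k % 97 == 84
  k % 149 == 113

The moduli are pairwise coprime; N = 49·197·97·149 = 139514809.
N/49 = 2847241; 2847241 ≡ 47 (mod 49); 47·24 ≡ 1, so inverse 24.
N/197 = 708197; 708197 ≡ 179 (mod 197); 179·186 ≡ 1, so inverse 186.
N/97 = 1438297; 1438297 ≡ 78 (mod 97); 78·51 ≡ 1, so inverse 51.
N/149 = 936341; 936341 ≡ 25 (mod 149); 25·6 ≡ 1, so inverse 6.
k ≡ 34·2847241·24 + 48·708197·186 + 84·1438297·51 + 113·936341·6 = 15442635018.
15442635018 mod 139514809 = 96006028.

96006028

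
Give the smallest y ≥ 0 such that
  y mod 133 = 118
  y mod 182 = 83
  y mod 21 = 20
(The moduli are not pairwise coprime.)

6635

gcd(133, 182) = 7 and 7 | (83 − 118), so the pair is consistent; merging gives y ≡ 3177 (mod 3458), where 3458 = lcm(133, 182).
gcd(3458, 21) = 7 and 7 | (20 − 3177), so the pair is consistent; merging gives y ≡ 6635 (mod 10374), where 10374 = lcm(3458, 21).
The solution is unique modulo lcm(133, 182, 21) = 10374.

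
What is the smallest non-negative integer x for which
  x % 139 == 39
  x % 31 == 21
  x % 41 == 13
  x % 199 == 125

27888582

The moduli are pairwise coprime; N = 139·31·41·199 = 35157131.
N/139 = 252929; 252929 ≡ 88 (mod 139); 88·109 ≡ 1, so inverse 109.
N/31 = 1134101; 1134101 ≡ 28 (mod 31); 28·10 ≡ 1, so inverse 10.
N/41 = 857491; 857491 ≡ 17 (mod 41); 17·29 ≡ 1, so inverse 29.
N/199 = 176669; 176669 ≡ 156 (mod 199); 156·37 ≡ 1, so inverse 37.
x ≡ 39·252929·109 + 21·1134101·10 + 13·857491·29 + 125·176669·37 = 2453730621.
2453730621 mod 35157131 = 27888582.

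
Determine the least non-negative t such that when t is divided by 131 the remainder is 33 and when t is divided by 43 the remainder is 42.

From t ≡ 33 (mod 131) write t = 33 + 131s. Substituting into t ≡ 42 (mod 43) gives 131s ≡ 9 (mod 43), and since 2⁻¹ ≡ 22 (mod 43), s ≡ 26. Hence t ≡ 33 + 131·26 = 3439 (mod 5633).

3439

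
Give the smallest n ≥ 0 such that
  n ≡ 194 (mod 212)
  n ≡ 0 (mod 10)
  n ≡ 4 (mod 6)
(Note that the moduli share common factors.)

gcd(212, 10) = 2 and 2 | (0 − 194), so the pair is consistent; merging gives n ≡ 830 (mod 1060), where 1060 = lcm(212, 10).
gcd(1060, 6) = 2 and 2 | (4 − 830), so the pair is consistent; merging gives n ≡ 2950 (mod 3180), where 3180 = lcm(1060, 6).
The solution is unique modulo lcm(212, 10, 6) = 3180.

2950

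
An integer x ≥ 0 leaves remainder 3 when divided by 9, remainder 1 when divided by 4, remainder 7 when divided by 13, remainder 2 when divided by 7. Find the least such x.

345

The moduli are pairwise coprime; N = 9·4·13·7 = 3276.
N/9 = 364; 364 ≡ 4 (mod 9); 4·7 ≡ 1, so inverse 7.
N/4 = 819; 819 ≡ 3 (mod 4); 3·3 ≡ 1, so inverse 3.
N/13 = 252; 252 ≡ 5 (mod 13); 5·8 ≡ 1, so inverse 8.
N/7 = 468; 468 ≡ 6 (mod 7); 6·6 ≡ 1, so inverse 6.
x ≡ 3·364·7 + 1·819·3 + 7·252·8 + 2·468·6 = 29829.
29829 mod 3276 = 345.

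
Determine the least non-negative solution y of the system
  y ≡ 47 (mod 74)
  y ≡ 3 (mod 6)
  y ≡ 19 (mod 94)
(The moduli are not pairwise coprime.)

gcd(74, 6) = 2 and 2 | (3 − 47), so the pair is consistent; merging gives y ≡ 195 (mod 222), where 222 = lcm(74, 6).
gcd(222, 94) = 2 and 2 | (19 − 195), so the pair is consistent; merging gives y ≡ 6411 (mod 10434), where 10434 = lcm(222, 94).
The solution is unique modulo lcm(74, 6, 94) = 10434.

6411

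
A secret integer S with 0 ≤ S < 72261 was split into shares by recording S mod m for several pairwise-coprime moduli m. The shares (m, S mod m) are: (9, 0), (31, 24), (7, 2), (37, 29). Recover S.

954

The moduli are pairwise coprime; N = 9·31·7·37 = 72261.
N/9 = 8029; 8029 ≡ 1 (mod 9), inverse 1.
N/31 = 2331; 2331 ≡ 6 (mod 31); 6·26 ≡ 1, so inverse 26.
N/7 = 10323; 10323 ≡ 5 (mod 7); 5·3 ≡ 1, so inverse 3.
N/37 = 1953; 1953 ≡ 29 (mod 37); 29·23 ≡ 1, so inverse 23.
S ≡ 0·8029·1 + 24·2331·26 + 2·10323·3 + 29·1953·23 = 2819133.
2819133 mod 72261 = 954.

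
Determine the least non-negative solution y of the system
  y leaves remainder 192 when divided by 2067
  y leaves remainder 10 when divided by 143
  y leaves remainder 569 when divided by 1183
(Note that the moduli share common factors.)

gcd(2067, 143) = 13 and 13 | (10 − 192), so the pair is consistent; merging gives y ≡ 12594 (mod 22737), where 22737 = lcm(2067, 143).
gcd(22737, 1183) = 13 and 13 | (569 − 12594), so the pair is consistent; merging gives y ≡ 512808 (mod 2069067), where 2069067 = lcm(22737, 1183).
The solution is unique modulo lcm(2067, 143, 1183) = 2069067.

512808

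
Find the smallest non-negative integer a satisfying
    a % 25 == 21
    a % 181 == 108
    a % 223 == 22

Combine the congruences pairwise.
From a ≡ 21 (mod 25) write a = 21 + 25t. Substituting into a ≡ 108 (mod 181) gives 25t ≡ 87 (mod 181), and since 25⁻¹ ≡ 29 (mod 181), t ≡ 170. Hence a ≡ 21 + 25·170 = 4271 (mod 4525).
From a ≡ 4271 (mod 4525) write a = 4271 + 4525t. Substituting into a ≡ 22 (mod 223) gives 4525t ≡ 211 (mod 223), and since 65⁻¹ ≡ 199 (mod 223), t ≡ 65. Hence a ≡ 4271 + 4525·65 = 298396 (mod 1009075).

298396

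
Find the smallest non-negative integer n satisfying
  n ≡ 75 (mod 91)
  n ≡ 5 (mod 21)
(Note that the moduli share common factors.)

257

gcd(91, 21) = 7 and 7 | (5 − 75), so the pair is consistent; merging gives n ≡ 257 (mod 273), where 273 = lcm(91, 21).
The solution is unique modulo lcm(91, 21) = 273.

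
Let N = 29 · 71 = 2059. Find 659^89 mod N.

669

Mod 29: 659 ≡ 21; by Fermat, exponent reduces to 89 mod 28 = 5; 21^5 ≡ 2 (mod 29).
Mod 71: 659 ≡ 20; by Fermat, exponent reduces to 89 mod 70 = 19; 20^19 ≡ 30 (mod 71).
Combine by CRT: x ≡ 2 (mod 29), x ≡ 30 (mod 71) ⇒ x ≡ 669 (mod 2059).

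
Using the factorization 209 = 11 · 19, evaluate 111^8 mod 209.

177

Mod 11: 111 ≡ 1; 1^8 ≡ 1 (mod 11).
Mod 19: 111 ≡ 16; 16^8 ≡ 6 (mod 19).
Combine by CRT: x ≡ 1 (mod 11), x ≡ 6 (mod 19) ⇒ x ≡ 177 (mod 209).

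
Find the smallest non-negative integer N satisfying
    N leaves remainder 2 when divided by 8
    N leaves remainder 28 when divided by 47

Combine the congruences pairwise.
From N ≡ 2 (mod 8) write N = 2 + 8t. Substituting into N ≡ 28 (mod 47) gives 8t ≡ 26 (mod 47), and since 8⁻¹ ≡ 6 (mod 47), t ≡ 15. Hence N ≡ 2 + 8·15 = 122 (mod 376).

122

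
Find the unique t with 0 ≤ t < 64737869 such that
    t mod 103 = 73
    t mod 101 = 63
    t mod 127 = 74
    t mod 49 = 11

From t ≡ 73 (mod 103) write t = 73 + 103s. Substituting into t ≡ 63 (mod 101) gives 103s ≡ 91 (mod 101), and since 2⁻¹ ≡ 51 (mod 101), s ≡ 96. Hence t ≡ 73 + 103·96 = 9961 (mod 10403).
From t ≡ 9961 (mod 10403) write t = 9961 + 10403s. Substituting into t ≡ 74 (mod 127) gives 10403s ≡ 19 (mod 127), and since 116⁻¹ ≡ 23 (mod 127), s ≡ 56. Hence t ≡ 9961 + 10403·56 = 592529 (mod 1321181).
From t ≡ 592529 (mod 1321181) write t = 592529 + 1321181s. Substituting into t ≡ 11 (mod 49) gives 1321181s ≡ 39 (mod 49), and since 43⁻¹ ≡ 8 (mod 49), s ≡ 18. Hence t ≡ 592529 + 1321181·18 = 24373787 (mod 64737869).

24373787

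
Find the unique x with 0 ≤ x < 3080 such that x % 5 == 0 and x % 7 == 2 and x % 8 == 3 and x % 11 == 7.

From x ≡ 0 (mod 5) write x = 0 + 5t. Substituting into x ≡ 2 (mod 7) gives 5t ≡ 2 (mod 7), and since 5⁻¹ ≡ 3 (mod 7), t ≡ 6. Hence x ≡ 0 + 5·6 = 30 (mod 35).
From x ≡ 30 (mod 35) write x = 30 + 35t. Substituting into x ≡ 3 (mod 8) gives 35t ≡ 5 (mod 8), and since 3⁻¹ ≡ 3 (mod 8), t ≡ 7. Hence x ≡ 30 + 35·7 = 275 (mod 280).
From x ≡ 275 (mod 280) write x = 275 + 280t. Substituting into x ≡ 7 (mod 11) gives 280t ≡ 7 (mod 11), and since 5⁻¹ ≡ 9 (mod 11), t ≡ 8. Hence x ≡ 275 + 280·8 = 2515 (mod 3080).

2515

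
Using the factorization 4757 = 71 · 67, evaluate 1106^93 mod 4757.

Mod 71: 1106 ≡ 41; by Fermat, exponent reduces to 93 mod 70 = 23; 41^23 ≡ 23 (mod 71).
Mod 67: 1106 ≡ 34; by Fermat, exponent reduces to 93 mod 66 = 27; 34^27 ≡ 3 (mod 67).
Combine by CRT: x ≡ 23 (mod 71), x ≡ 3 (mod 67) ⇒ x ≡ 4425 (mod 4757).

4425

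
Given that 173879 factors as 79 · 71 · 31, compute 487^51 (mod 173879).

161936

Mod 79: 487 ≡ 13; 13^51 ≡ 65 (mod 79).
Mod 71: 487 ≡ 61; 61^51 ≡ 56 (mod 71).
Mod 31: 487 ≡ 22; by Fermat, exponent reduces to 51 mod 30 = 21; 22^21 ≡ 23 (mod 31).
Combine by CRT: x ≡ 65 (mod 79), x ≡ 56 (mod 71), x ≡ 23 (mod 31) ⇒ x ≡ 161936 (mod 173879).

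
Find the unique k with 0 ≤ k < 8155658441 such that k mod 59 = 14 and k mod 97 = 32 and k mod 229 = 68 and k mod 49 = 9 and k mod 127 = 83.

7736973687

From k ≡ 14 (mod 59) write k = 14 + 59t. Substituting into k ≡ 32 (mod 97) gives 59t ≡ 18 (mod 97), and since 59⁻¹ ≡ 74 (mod 97), t ≡ 71. Hence k ≡ 14 + 59·71 = 4203 (mod 5723).
From k ≡ 4203 (mod 5723) write k = 4203 + 5723t. Substituting into k ≡ 68 (mod 229) gives 5723t ≡ 216 (mod 229), and since 227⁻¹ ≡ 114 (mod 229), t ≡ 121. Hence k ≡ 4203 + 5723·121 = 696686 (mod 1310567).
From k ≡ 696686 (mod 1310567) write k = 696686 + 1310567t. Substituting into k ≡ 9 (mod 49) gives 1310567t ≡ 5 (mod 49), and since 13⁻¹ ≡ 34 (mod 49), t ≡ 23. Hence k ≡ 696686 + 1310567·23 = 30839727 (mod 64217783).
From k ≡ 30839727 (mod 64217783) write k = 30839727 + 64217783t. Substituting into k ≡ 83 (mod 127) gives 64217783t ≡ 20 (mod 127), and since 106⁻¹ ≡ 6 (mod 127), t ≡ 120. Hence k ≡ 30839727 + 64217783·120 = 7736973687 (mod 8155658441).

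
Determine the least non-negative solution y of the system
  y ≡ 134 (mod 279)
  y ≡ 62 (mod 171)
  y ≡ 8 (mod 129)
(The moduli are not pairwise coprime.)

178415

gcd(279, 171) = 9 and 9 | (62 − 134), so the pair is consistent; merging gives y ≡ 3482 (mod 5301), where 5301 = lcm(279, 171).
gcd(5301, 129) = 3 and 3 | (8 − 3482), so the pair is consistent; merging gives y ≡ 178415 (mod 227943), where 227943 = lcm(5301, 129).
The solution is unique modulo lcm(279, 171, 129) = 227943.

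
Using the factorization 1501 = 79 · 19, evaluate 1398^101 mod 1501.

Mod 79: 1398 ≡ 55; by Fermat, exponent reduces to 101 mod 78 = 23; 55^23 ≡ 23 (mod 79).
Mod 19: 1398 ≡ 11; by Fermat, exponent reduces to 101 mod 18 = 11; 11^11 ≡ 7 (mod 19).
Combine by CRT: x ≡ 23 (mod 79), x ≡ 7 (mod 19) ⇒ x ≡ 102 (mod 1501).

102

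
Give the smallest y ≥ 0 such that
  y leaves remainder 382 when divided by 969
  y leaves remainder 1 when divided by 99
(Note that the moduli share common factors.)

4258

Combine the congruences pairwise.
gcd(969, 99) = 3 and 3 | (1 − 382), so the pair is consistent; merging gives y ≡ 4258 (mod 31977), where 31977 = lcm(969, 99).
The solution is unique modulo lcm(969, 99) = 31977.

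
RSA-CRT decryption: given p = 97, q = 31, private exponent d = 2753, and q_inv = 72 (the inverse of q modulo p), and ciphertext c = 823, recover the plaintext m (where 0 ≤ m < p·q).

d_p = d mod (p−1) = 2753 mod 96 = 65; d_q = d mod (q−1) = 23.
m₁ = c^(d_p) mod p: c ≡ 47 (mod 97), and 47^65 mod 97 = 47.
m₂ = c^(d_q) mod q: c ≡ 17 (mod 31), and 17^23 mod 31 = 13.
h = q_inv·(m₁ − m₂) mod p = 72·(47 − 13) mod 97 = 23.
m = m₂ + h·q = 13 + 23·31 = 726.

726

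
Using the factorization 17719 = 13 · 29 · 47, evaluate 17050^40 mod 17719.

1283

Mod 13: 17050 ≡ 7; by Fermat, exponent reduces to 40 mod 12 = 4; 7^4 ≡ 9 (mod 13).
Mod 29: 17050 ≡ 27; by Fermat, exponent reduces to 40 mod 28 = 12; 27^12 ≡ 7 (mod 29).
Mod 47: 17050 ≡ 36; 36^40 ≡ 14 (mod 47).
Combine by CRT: x ≡ 9 (mod 13), x ≡ 7 (mod 29), x ≡ 14 (mod 47) ⇒ x ≡ 1283 (mod 17719).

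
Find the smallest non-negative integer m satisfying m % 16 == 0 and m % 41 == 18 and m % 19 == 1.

The moduli are pairwise coprime; N = 16·41·19 = 12464.
N/16 = 779; 779 ≡ 11 (mod 16); 11·3 ≡ 1, so inverse 3.
N/41 = 304; 304 ≡ 17 (mod 41); 17·29 ≡ 1, so inverse 29.
N/19 = 656; 656 ≡ 10 (mod 19); 10·2 ≡ 1, so inverse 2.
m ≡ 0·779·3 + 18·304·29 + 1·656·2 = 160000.
160000 mod 12464 = 10432.

10432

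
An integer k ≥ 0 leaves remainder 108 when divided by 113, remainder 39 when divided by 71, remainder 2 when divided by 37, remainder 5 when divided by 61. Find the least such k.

15601792

The moduli are pairwise coprime; N = 113·71·37·61 = 18107911.
N/113 = 160247; 160247 ≡ 13 (mod 113); 13·87 ≡ 1, so inverse 87.
N/71 = 255041; 255041 ≡ 9 (mod 71); 9·8 ≡ 1, so inverse 8.
N/37 = 489403; 489403 ≡ 4 (mod 37); 4·28 ≡ 1, so inverse 28.
N/61 = 296851; 296851 ≡ 25 (mod 61); 25·22 ≡ 1, so inverse 22.
k ≡ 108·160247·87 + 39·255041·8 + 2·489403·28 + 5·296851·22 = 1645313782.
1645313782 mod 18107911 = 15601792.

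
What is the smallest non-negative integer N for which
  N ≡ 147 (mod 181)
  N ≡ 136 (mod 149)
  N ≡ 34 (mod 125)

1158909

From N ≡ 147 (mod 181) write N = 147 + 181t. Substituting into N ≡ 136 (mod 149) gives 181t ≡ 138 (mod 149), and since 32⁻¹ ≡ 14 (mod 149), t ≡ 144. Hence N ≡ 147 + 181·144 = 26211 (mod 26969).
From N ≡ 26211 (mod 26969) write N = 26211 + 26969t. Substituting into N ≡ 34 (mod 125) gives 26969t ≡ 73 (mod 125), and since 94⁻¹ ≡ 4 (mod 125), t ≡ 42. Hence N ≡ 26211 + 26969·42 = 1158909 (mod 3371125).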